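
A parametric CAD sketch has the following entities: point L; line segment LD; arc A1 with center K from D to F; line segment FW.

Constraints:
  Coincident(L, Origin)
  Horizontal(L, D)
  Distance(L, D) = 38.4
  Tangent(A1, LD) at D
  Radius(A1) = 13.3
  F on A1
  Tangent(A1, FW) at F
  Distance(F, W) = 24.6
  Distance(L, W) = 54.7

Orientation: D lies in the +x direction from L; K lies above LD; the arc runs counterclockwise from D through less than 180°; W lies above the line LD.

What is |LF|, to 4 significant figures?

53.63

L is at the origin; L and D share the same y with |LD| = 38.4 and D on the +x side, so D = (38.40, 0.000). Tangency of A1 to LD means the radius KD is perpendicular to LD, so K = D + (0, 13.3) = (38.40, 13.30). Since KF ⟂ FW (tangency), |KW| = √(13.3² + 24.6²) = 27.97 regardless of where F sits on A1. So W lies on both circle(L, 54.7) and circle(K, 27.97); the above-LD intersection is W = (36.02, 41.16). F is the foot of the tangent from W: F = (49.52, 20.60).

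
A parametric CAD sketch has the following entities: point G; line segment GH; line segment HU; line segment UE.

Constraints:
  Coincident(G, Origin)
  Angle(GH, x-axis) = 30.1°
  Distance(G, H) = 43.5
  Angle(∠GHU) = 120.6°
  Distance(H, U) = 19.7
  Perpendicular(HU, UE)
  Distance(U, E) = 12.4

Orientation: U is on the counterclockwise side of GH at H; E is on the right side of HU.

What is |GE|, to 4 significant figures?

65.08

G is at the origin; GH runs at 30.1° with length 43.5, so H = 43.5·(cos 30.1°, sin 30.1°) = (37.63, 21.82). ∠GHU = 120.6°, so HU runs at 30.1° + (180° − 120.6°) = 89.50° from the x-axis; with |HU| = 19.7, U = H + 19.7·(cos 89.50°, sin 89.50°) = (37.81, 41.51). HU ⟂ UE; with |UE| = 12.4 on the right of HU, E = U + 12.4·(1.000, -0.008727) = (50.21, 41.41). Then |GE| = |E − G| = 65.08.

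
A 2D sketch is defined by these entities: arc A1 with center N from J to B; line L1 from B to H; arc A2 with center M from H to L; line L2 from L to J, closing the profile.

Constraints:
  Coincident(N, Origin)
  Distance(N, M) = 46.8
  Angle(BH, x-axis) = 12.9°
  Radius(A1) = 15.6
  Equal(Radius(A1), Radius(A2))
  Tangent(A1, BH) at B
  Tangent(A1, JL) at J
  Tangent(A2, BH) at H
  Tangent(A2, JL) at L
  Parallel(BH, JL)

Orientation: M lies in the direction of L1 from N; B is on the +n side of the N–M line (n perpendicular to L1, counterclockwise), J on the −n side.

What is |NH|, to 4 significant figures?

49.33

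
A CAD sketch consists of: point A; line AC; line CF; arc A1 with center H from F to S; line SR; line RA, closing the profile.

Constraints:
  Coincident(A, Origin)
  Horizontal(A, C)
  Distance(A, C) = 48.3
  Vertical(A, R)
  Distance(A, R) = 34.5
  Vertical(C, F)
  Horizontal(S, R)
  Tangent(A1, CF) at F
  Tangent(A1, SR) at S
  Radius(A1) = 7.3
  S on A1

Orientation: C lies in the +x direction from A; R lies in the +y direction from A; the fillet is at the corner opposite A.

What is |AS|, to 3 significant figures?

53.6

The virtual corner opposite A is at (48.3, 34.5). Since A1 is tangent to CF there, HF ⟂ CF and tangency of A1 to SR means the radius HS is perpendicular to SR, with radius 7.3, so the center H sits 7.3 in from both sides at H = (41.0, 27.2). That places the tangent points at F = (48.3, 27.2) on CF and S = (41.0, 34.5) on SR. Then |AS| = |S − A| = 53.6.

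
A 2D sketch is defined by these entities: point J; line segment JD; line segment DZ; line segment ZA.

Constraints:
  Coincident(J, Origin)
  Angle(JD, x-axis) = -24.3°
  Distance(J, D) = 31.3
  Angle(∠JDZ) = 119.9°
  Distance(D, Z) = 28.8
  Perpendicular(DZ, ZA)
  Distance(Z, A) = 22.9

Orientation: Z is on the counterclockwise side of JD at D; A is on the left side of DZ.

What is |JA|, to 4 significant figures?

44.60

J is at the origin; JD runs at -24.3° with length 31.3, so D = 31.3·(cos -24.3°, sin -24.3°) = (28.53, -12.88). ∠JDZ = 119.9°, so DZ runs at -24.3° + (180° − 119.9°) = 35.80° from the x-axis; with |DZ| = 28.8, Z = D + 28.8·(cos 35.80°, sin 35.80°) = (51.89, 3.966). DZ is perpendicular to ZA; with |ZA| = 22.9 on the left of DZ, A = Z + 22.9·(-0.5850, 0.8111) = (38.49, 22.54). Then |JA| = |A − J| = 44.60.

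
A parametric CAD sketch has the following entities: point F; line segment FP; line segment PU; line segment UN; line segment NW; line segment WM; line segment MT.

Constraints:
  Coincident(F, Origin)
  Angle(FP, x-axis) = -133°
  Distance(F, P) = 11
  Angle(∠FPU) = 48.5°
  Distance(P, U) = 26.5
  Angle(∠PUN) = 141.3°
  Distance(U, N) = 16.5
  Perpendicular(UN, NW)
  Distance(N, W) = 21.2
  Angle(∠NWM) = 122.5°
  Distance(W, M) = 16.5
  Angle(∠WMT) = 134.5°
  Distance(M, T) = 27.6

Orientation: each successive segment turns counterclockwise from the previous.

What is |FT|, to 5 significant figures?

15.447

∠NWM = 122.5° gives WM at -175.30° from the x-axis; with |WM| = 16.5, M = (2.8697, 16.772). ∠WMT = 134.5° gives MT at -129.80° from the x-axis; with |MT| = 27.6, T = (-14.797, -4.4329). Then |FT| = |T − F| = 15.447.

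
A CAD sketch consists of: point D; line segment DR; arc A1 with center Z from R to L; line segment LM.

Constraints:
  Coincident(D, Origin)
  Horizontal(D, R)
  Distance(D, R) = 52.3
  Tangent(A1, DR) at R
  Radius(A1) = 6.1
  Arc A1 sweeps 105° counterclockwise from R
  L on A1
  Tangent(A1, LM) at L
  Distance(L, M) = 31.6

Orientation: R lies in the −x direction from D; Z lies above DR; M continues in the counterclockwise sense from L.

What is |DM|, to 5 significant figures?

66.626

D is at the origin; DR is horizontal with |DR| = 52.3 and R on the −x side, so R = (-52.300, 0.0000). The tangent condition forces ZR to be normal to DR, so Z = R + (0, 6.1) = (-52.300, 6.1000). On A1, R sits at bearing -90° from Z; a 105° counterclockwise sweep puts L at bearing 15°, so L = Z + 6.1·(cos 15°, sin 15°) = (-46.408, 7.6788). Since A1 is tangent to LM there, ZL ⟂ LM, so LM runs along (−sin 15°, cos 15°); with |LM| = 31.6, M = (-54.587, 38.202). Then |DM| = |M − D| = 66.626.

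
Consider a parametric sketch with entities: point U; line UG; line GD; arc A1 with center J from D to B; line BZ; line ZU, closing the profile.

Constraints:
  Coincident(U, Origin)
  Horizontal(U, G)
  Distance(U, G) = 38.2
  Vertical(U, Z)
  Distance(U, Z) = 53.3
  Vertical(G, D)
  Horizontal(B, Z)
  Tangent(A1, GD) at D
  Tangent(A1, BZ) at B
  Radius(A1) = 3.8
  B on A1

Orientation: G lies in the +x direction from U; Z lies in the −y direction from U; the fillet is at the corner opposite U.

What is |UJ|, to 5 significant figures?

60.279

UZ is vertical with |UZ| = 53.3 and Z on the −y side, so Z = (0.0000, -53.300). The virtual corner opposite U is at (38.200, -53.300). The tangent condition forces JD to be normal to GD and tangency of A1 to BZ means the radius JB is perpendicular to BZ, with radius 3.8, so the center J sits 3.8 in from both sides at J = (34.400, -49.500). Then |UJ| = |J − U| = 60.279.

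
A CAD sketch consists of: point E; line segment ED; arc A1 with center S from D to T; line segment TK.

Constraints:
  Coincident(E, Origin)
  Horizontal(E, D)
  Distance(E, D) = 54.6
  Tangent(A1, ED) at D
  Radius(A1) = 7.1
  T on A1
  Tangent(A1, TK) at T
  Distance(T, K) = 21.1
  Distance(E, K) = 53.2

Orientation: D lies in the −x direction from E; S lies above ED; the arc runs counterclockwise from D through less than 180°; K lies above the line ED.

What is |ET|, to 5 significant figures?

47.965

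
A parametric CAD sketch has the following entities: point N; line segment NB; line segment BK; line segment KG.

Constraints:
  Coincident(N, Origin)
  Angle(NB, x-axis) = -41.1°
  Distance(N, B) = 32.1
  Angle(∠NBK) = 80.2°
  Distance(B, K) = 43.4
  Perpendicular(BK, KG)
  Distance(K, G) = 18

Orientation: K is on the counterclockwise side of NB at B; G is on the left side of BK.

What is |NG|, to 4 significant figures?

40.31

N is at the origin; NB runs at -41.1° with length 32.1, so B = 32.1·(cos -41.1°, sin -41.1°) = (24.19, -21.10). ∠NBK = 80.2°, so BK runs at -41.1° + (180° − 80.2°) = 58.70° from the x-axis; with |BK| = 43.4, K = B + 43.4·(cos 58.70°, sin 58.70°) = (46.74, 15.98). BK is perpendicular to KG; with |KG| = 18.0 on the left of BK, G = K + 18.0·(-0.8545, 0.5195) = (31.36, 25.33). Then |NG| = |G − N| = 40.31.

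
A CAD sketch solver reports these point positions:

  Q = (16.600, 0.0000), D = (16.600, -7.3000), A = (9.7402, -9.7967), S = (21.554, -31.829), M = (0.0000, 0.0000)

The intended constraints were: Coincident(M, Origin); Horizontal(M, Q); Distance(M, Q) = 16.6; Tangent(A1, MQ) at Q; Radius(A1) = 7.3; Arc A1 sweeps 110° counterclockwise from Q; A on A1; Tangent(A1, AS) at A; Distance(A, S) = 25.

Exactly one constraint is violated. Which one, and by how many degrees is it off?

Tangent(A1, AS) at A — off by 8.20°.

M = (0.00, 0.00) ✓; M.y = 0.00, Q.y = 0.00 ✓; |MQ| = 16.60 ✓; ∠(DQ, QM) = 90.00° ✓; |DQ| = 7.300 ✓; bearing(D→A) − bearing(D→Q) = 110.0° ✓; |DA| = 7.300 ✓; ∠(DA, AS) = 81.80° ✗; |AS| = 25.00 ✓.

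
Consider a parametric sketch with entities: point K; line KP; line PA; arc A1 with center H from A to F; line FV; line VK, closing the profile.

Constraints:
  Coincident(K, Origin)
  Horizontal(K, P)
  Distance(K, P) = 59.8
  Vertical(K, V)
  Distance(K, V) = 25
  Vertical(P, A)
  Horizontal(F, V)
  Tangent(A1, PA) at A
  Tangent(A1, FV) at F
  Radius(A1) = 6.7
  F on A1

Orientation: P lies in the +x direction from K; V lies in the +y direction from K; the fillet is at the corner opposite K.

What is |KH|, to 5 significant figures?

56.165

K is at the origin; KP is horizontal with |KP| = 59.8 and P on the +x side, so P = (59.800, 0.0000). KV is vertical with |KV| = 25.0 and V on the +y side, so V = (0.0000, 25.000). The virtual corner opposite K is at (59.800, 25.000). A1 meets PA tangentially, so HA is at right angles to PA and A1 meets FV tangentially, so HF is at right angles to FV, with radius 6.7, so the center H sits 6.7 in from both sides at H = (53.100, 18.300). Then |KH| = |H − K| = 56.165.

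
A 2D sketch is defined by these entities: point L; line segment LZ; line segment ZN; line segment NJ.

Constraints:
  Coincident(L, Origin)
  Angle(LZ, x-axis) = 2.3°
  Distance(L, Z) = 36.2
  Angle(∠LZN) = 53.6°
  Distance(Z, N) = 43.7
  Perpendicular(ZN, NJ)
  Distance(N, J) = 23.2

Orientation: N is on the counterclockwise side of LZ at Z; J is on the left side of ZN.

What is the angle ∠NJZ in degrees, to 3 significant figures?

62.0°

L is at the origin; LZ runs at 2.3° with length 36.2, so Z = 36.2·(cos 2.3°, sin 2.3°) = (36.2, 1.45). ∠LZN = 53.6°, so ZN runs at 2.3° + (180° − 53.6°) = 129° from the x-axis; with |ZN| = 43.7, N = Z + 43.7·(cos 129°, sin 129°) = (8.85, 35.6). The perpendicularity gives NJ at right angles to ZN; with |NJ| = 23.2 on the left of ZN, J = N + 23.2·(-0.780, -0.625) = (-9.26, 21.1). Then cos ∠NJZ = JN·JZ / (|JN||JZ|), giving 62.0°.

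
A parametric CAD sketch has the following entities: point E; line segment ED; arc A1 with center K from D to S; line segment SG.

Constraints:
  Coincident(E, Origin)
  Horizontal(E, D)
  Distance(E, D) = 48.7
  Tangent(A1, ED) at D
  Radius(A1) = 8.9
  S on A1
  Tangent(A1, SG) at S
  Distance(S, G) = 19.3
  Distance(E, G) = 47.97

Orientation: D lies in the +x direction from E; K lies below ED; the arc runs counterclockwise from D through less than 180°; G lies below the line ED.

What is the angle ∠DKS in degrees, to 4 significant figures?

87.79°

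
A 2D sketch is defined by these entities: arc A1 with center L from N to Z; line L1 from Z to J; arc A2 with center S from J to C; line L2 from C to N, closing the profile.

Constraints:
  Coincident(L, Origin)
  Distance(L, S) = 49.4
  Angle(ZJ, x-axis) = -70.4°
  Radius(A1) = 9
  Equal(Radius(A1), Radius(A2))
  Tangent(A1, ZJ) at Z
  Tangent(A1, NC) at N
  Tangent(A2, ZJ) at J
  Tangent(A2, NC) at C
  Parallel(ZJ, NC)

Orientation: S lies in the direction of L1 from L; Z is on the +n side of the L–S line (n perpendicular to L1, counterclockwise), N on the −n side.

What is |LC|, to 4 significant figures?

50.21

The slot axis is L1's direction at -70.4°, so u = (cos -70.4°, sin -70.4°) = (0.3355, -0.9421) and n = (−sin -70.4°, cos -70.4°) = (0.9421, 0.3355). L is at the origin and S lies 49.4 along u from L, so S = 49.4·u = (16.57, -46.54). Tangency of A1 to both parallel lines with radius 9.0 puts Z and N at L ± 9.0·n: Z = (8.479, 3.019), N = (-8.479, -3.019). Equal radii place J and C the same way about S: J = S + 9.0·n = (25.05, -43.52), C = S − 9.0·n = (8.093, -49.56). Then |LC| = |C − L| = 50.21.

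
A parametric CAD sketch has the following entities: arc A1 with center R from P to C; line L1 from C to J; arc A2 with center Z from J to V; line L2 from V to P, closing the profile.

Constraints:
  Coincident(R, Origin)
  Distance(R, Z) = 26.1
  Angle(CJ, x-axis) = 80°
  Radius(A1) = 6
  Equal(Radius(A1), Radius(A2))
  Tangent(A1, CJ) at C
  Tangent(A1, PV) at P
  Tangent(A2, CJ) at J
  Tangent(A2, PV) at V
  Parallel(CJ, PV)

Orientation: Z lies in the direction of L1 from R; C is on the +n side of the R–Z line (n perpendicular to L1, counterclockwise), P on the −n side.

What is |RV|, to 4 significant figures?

26.78

Tangency of A1 to both parallel lines with radius 6.0 puts C and P at R ± 6.0·n: C = (-5.909, 1.042), P = (5.909, -1.042). Equal radii place J and V the same way about Z: J = Z + 6.0·n = (-1.377, 26.75), V = Z − 6.0·n = (10.44, 24.66). Then |RV| = |V − R| = 26.78.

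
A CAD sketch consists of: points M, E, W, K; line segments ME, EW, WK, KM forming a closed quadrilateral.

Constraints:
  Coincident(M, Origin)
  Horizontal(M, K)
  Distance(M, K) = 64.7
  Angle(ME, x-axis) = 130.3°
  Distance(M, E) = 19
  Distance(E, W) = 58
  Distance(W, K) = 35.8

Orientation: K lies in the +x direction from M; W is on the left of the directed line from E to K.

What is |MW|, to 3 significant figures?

52.6

Checks: |EW| = 58.00 ✓; |WK| = 35.80 ✓.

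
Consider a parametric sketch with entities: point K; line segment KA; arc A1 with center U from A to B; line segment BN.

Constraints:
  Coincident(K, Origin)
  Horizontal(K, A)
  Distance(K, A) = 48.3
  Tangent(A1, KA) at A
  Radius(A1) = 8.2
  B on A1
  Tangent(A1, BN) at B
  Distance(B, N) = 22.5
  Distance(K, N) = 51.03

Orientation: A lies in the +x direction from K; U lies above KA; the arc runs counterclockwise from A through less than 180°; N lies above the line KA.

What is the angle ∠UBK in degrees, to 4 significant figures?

25.03°

K is at the origin; KA is horizontal with |KA| = 48.3 and A on the +x side, so A = (48.30, 0.000). Since A1 is tangent to KA there, UA ⟂ KA, so U = A + (0, 8.2) = (48.30, 8.200). Since UB ⟂ BN (tangency), |UN| = √(8.2² + 22.5²) = 23.95 regardless of where B sits on A1. So N lies on both circle(K, 51.03) and circle(U, 23.95); the above-KA intersection is N = (40.62, 30.88). B is the foot of the tangent from N: B = (54.70, 13.33).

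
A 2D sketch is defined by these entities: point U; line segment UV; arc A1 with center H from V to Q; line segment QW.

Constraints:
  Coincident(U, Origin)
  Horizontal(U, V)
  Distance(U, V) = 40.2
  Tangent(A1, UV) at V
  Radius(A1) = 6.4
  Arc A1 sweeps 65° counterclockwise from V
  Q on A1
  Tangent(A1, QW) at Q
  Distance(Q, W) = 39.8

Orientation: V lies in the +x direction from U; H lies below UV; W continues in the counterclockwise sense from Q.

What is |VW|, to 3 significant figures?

45.7

U is at the origin; U and V share the same y with |UV| = 40.2 and V on the +x side, so V = (40.2, 0.00). The tangent condition forces HV to be normal to UV, so H = V + (0, -6.4) = (40.2, -6.40). On A1, V sits at bearing 90° from H; a 65° counterclockwise sweep puts Q at bearing 155°, so Q = H + 6.4·(cos 155°, sin 155°) = (34.4, -3.70). Tangency of A1 to QW means the radius HQ is perpendicular to QW, so QW runs along (−sin 155°, cos 155°); with |QW| = 39.8, W = (17.6, -39.8). Then |VW| = |W − V| = 45.7.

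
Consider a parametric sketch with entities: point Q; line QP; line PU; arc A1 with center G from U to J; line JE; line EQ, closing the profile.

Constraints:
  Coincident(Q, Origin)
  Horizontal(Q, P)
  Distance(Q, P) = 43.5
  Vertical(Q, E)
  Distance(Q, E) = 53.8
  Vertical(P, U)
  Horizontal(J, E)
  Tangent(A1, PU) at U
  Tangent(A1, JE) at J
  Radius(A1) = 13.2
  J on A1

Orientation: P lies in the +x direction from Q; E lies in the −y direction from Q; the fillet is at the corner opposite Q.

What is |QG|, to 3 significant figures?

50.7

QE is vertical with |QE| = 53.8 and E on the −y side, so E = (0.00, -53.8). The virtual corner opposite Q is at (43.5, -53.8). Since A1 is tangent to PU there, GU ⟂ PU and the tangent condition forces GJ to be normal to JE, with radius 13.2, so the center G sits 13.2 in from both sides at G = (30.3, -40.6). Then |QG| = |G − Q| = 50.7.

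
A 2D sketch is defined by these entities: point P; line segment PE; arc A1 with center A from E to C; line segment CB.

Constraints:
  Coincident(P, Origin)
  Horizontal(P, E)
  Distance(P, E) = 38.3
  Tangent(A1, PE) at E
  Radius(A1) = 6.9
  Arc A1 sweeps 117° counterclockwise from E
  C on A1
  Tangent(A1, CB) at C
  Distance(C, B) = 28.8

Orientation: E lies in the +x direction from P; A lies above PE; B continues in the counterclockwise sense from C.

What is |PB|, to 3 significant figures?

47.5

P is at the origin; PE is horizontal with |PE| = 38.3 and E on the +x side, so E = (38.3, 0.00). Tangency of A1 to PE means the radius AE is perpendicular to PE, so A = E + (0, 6.9) = (38.3, 6.90). On A1, E sits at bearing -90° from A; a 117° counterclockwise sweep puts C at bearing 27°, so C = A + 6.9·(cos 27°, sin 27°) = (44.4, 10.0). Since A1 is tangent to CB there, AC ⟂ CB, so CB runs along (−sin 27°, cos 27°); with |CB| = 28.8, B = (31.4, 35.7). Then |PB| = |B − P| = 47.5.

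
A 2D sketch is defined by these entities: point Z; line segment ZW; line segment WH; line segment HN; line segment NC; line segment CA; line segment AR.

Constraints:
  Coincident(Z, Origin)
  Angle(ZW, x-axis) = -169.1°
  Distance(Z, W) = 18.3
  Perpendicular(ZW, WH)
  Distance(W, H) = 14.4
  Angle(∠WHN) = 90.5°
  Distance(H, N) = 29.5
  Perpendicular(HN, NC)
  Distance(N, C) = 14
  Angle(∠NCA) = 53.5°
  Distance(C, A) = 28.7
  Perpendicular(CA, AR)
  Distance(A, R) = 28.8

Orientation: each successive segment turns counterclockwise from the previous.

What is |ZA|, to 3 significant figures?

21.2

HN ⟂ NC, so NC runs at 100°; with |NC| = 14.0, C = (11.2, 1.49). ∠NCA = 53.5° gives CA at -133° from the x-axis; with |CA| = 28.7, A = (-8.37, -19.5). Then |ZA| = |A − Z| = 21.2.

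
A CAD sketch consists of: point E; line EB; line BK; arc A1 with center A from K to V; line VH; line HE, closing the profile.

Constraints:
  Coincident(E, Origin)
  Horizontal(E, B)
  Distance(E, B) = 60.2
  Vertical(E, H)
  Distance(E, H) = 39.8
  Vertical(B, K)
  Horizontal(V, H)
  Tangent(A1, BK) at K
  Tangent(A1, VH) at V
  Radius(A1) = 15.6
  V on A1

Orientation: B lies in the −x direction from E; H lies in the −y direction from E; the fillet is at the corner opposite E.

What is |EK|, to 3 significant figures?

64.9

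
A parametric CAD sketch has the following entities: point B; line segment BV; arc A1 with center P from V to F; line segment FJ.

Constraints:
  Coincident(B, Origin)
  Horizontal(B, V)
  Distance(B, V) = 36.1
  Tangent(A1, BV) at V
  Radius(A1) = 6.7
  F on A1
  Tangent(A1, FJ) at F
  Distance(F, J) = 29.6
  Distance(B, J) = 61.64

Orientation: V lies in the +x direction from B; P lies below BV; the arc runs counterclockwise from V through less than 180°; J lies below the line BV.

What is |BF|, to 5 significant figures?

33.448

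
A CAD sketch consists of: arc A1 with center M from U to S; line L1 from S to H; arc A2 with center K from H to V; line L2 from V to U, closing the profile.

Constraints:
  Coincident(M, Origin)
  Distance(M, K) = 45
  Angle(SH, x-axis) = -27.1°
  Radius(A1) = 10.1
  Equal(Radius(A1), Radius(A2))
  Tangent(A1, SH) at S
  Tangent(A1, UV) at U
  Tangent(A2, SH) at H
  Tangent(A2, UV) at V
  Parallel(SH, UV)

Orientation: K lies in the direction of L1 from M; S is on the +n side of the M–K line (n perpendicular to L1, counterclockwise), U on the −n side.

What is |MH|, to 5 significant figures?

46.120

Tangency of A1 to both parallel lines with radius 10.1 puts S and U at M ± 10.1·n: S = (4.6010, 8.9911), U = (-4.6010, -8.9911). Equal radii place H and V the same way about K: H = K + 10.1·n = (44.661, -11.508), V = K − 10.1·n = (35.459, -29.491). Then |MH| = |H − M| = 46.120.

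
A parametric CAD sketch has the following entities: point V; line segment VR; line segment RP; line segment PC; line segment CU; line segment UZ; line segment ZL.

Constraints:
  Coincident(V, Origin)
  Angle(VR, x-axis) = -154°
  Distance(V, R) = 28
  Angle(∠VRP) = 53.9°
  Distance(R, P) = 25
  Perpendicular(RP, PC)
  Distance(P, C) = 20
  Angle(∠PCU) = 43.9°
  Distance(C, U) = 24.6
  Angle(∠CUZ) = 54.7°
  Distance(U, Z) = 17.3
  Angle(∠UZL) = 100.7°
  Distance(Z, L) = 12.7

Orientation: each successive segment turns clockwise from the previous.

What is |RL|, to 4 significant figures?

31.49

V is at the origin; VR runs at -154.0° with length 28.0, so R = (-25.17, -12.27). ∠VRP = 53.9° gives RP at 79.90° from the x-axis; with |RP| = 25.0, P = (-20.78, 12.34). RP ⟂ PC, so PC runs at -10.10°; with |PC| = 20.0, C = (-1.092, 8.831). ∠PCU = 43.9° gives CU at -146.2° from the x-axis; with |CU| = 24.6, U = (-21.53, -4.854). ∠CUZ = 54.7° gives UZ at 88.50° from the x-axis; with |UZ| = 17.3, Z = (-21.08, 12.44). ∠UZL = 100.7° gives ZL at 9.200° from the x-axis; with |ZL| = 12.7, L = (-8.545, 14.47). Then |RL| = |L − R| = 31.49.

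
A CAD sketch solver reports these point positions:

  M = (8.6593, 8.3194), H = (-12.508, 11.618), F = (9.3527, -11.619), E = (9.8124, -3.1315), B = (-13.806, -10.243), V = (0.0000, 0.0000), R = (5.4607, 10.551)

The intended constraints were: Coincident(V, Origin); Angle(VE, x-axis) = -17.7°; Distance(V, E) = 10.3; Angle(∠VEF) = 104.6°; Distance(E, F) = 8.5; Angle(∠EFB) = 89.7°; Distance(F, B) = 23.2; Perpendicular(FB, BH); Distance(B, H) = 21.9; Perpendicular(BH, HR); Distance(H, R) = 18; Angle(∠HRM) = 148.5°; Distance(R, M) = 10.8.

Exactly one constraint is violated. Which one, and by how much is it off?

Distance(R, M) = 10.8 — off by 6.90.

V = (0.00, 0.00) ✓; VE at -17.70° ✓; |VE| = 10.30 ✓; ∠VEF = 104.6° ✓; |EF| = 8.500 ✓; ∠EFB = 89.70° ✓; |FB| = 23.20 ✓; ∠(FB, BH) = 90.00° ✓; |BH| = 21.90 ✓; ∠(BH, HR) = 90.00° ✓; |HR| = 18.00 ✓; ∠HRM = 148.5° ✓; |RM| = 3.900 ✗.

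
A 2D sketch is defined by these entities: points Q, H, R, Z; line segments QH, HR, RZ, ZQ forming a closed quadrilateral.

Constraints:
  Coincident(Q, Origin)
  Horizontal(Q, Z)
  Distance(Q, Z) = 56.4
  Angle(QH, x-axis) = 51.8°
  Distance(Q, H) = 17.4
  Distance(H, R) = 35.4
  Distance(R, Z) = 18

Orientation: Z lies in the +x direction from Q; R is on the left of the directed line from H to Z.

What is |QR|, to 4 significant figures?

48.46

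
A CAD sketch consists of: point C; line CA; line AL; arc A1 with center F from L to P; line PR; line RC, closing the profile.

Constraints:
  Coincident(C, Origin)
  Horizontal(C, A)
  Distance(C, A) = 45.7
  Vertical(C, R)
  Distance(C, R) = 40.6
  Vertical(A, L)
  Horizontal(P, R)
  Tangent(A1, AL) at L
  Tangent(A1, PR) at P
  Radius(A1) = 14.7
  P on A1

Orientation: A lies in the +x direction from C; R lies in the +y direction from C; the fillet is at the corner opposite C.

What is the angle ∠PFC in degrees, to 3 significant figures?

130°

The virtual corner opposite C is at (45.7, 40.6). Tangency of A1 to AL means the radius FL is perpendicular to AL and the tangent condition forces FP to be normal to PR, with radius 14.7, so the center F sits 14.7 in from both sides at F = (31.0, 25.9). That places the tangent points at L = (45.7, 25.9) on AL and P = (31.0, 40.6) on PR. Then cos ∠PFC = FP·FC / (|FP||FC|), giving 130°.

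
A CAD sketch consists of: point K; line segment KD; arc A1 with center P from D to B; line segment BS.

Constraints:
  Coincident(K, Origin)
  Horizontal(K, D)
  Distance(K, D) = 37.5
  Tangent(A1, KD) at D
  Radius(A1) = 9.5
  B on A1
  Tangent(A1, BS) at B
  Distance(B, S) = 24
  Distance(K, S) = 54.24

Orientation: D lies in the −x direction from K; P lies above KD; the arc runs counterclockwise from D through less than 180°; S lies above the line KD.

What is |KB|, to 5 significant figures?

32.605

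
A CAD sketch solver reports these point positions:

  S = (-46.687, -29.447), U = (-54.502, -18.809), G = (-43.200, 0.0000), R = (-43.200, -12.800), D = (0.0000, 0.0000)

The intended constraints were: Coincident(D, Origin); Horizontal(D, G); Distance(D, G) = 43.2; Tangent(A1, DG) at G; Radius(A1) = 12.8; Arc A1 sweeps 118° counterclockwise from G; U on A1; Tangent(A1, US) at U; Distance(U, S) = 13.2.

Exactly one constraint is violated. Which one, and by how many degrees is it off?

Tangent(A1, US) at U — off by 8.30°.

D = (0.00, 0.00) ✓; D.y = 0.00, G.y = 0.00 ✓; |DG| = 43.20 ✓; ∠(RG, GD) = 90.00° ✓; |RG| = 12.80 ✓; bearing(R→U) − bearing(R→G) = 118.0° ✓; |RU| = 12.80 ✓; ∠(RU, US) = 81.70° ✗; |US| = 13.20 ✓.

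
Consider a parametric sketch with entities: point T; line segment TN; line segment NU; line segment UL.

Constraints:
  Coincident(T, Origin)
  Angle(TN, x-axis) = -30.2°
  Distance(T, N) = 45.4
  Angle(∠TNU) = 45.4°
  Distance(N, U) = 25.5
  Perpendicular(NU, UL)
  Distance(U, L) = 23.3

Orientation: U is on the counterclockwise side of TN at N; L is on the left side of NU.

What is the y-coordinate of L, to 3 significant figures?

-3.93

T is at the origin; TN runs at -30.2° with length 45.4, so N = 45.4·(cos -30.2°, sin -30.2°) = (39.2, -22.8). ∠TNU = 45.4°, so NU runs at -30.2° + (180° − 45.4°) = 104° from the x-axis; with |NU| = 25.5, U = N + 25.5·(cos 104°, sin 104°) = (32.9, 1.86). NU ⟂ UL; with |UL| = 23.3 on the left of NU, L = U + 23.3·(-0.969, -0.249) = (10.3, -3.93). So L.y = -3.93.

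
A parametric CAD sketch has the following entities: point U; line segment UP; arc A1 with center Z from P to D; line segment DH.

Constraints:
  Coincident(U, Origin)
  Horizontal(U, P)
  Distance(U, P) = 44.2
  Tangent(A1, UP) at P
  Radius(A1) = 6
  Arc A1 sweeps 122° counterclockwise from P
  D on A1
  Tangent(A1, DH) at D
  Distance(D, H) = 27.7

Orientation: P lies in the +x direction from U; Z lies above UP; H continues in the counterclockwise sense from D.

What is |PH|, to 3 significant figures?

34.0

U is at the origin; UP is horizontal with |UP| = 44.2 and P on the +x side, so P = (44.2, 0.00). A1 meets UP tangentially, so ZP is at right angles to UP, so Z = P + (0, 6) = (44.2, 6.00). On A1, P sits at bearing -90° from Z; a 122° counterclockwise sweep puts D at bearing 32°, so D = Z + 6.0·(cos 32°, sin 32°) = (49.3, 9.18). A1 meets DH tangentially, so ZD is at right angles to DH, so DH runs along (−sin 32°, cos 32°); with |DH| = 27.7, H = (34.6, 32.7). Then |PH| = |H − P| = 34.0.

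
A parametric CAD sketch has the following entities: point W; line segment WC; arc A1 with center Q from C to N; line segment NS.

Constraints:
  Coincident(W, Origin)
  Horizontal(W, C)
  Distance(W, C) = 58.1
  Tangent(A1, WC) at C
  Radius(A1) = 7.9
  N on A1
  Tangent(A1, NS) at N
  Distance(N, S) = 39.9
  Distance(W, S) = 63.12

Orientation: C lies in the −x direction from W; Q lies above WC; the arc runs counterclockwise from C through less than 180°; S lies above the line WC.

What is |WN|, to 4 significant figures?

50.74

Checks: |QN| = 7.900 ✓; ∠(QN, NS) = 90.00° ✓; |NS| = 39.90 ✓; |WS| = 63.12 ✓.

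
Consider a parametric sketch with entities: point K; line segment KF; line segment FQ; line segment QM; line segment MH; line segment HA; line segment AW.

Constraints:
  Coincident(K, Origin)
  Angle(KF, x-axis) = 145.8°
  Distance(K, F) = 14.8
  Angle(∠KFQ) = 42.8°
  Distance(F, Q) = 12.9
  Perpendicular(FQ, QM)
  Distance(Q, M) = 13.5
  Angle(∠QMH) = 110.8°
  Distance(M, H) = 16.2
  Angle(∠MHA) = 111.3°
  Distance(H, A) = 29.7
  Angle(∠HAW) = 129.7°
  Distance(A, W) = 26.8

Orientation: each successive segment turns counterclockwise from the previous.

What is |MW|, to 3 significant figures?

53.0

K is at the origin; KF runs at 145.8° with length 14.8, so F = (-12.2, 8.32). ∠KFQ = 42.8° gives FQ at -77.0° from the x-axis; with |FQ| = 12.9, Q = (-9.34, -4.25). FQ is perpendicular to QM, so QM runs at 13.0°; with |QM| = 13.5, M = (3.82, -1.21). ∠QMH = 110.8° gives MH at 82.2° from the x-axis; with |MH| = 16.2, H = (6.01, 14.8). ∠MHA = 111.3° gives HA at 151° from the x-axis; with |HA| = 29.7, A = (-19.9, 29.3). ∠HAW = 129.7° gives AW at -159° from the x-axis; with |AW| = 26.8, W = (-44.9, 19.6). Then |MW| = |W − M| = 53.0.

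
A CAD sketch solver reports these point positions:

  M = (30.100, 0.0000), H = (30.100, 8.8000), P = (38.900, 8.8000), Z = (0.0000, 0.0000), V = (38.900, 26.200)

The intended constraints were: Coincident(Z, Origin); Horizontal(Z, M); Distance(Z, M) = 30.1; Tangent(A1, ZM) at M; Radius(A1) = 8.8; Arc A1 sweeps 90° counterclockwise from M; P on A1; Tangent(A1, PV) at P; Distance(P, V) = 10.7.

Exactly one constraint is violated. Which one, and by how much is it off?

Distance(P, V) = 10.7 — off by 6.70.

Z = (0.00, 0.00) ✓; Z.y = 0.00, M.y = 0.00 ✓; |ZM| = 30.10 ✓; ∠(HM, MZ) = 90.00° ✓; |HM| = 8.800 ✓; bearing(H→P) − bearing(H→M) = 90.00° ✓; |HP| = 8.800 ✓; ∠(HP, PV) = 90.00° ✓; |PV| = 17.40 ✗.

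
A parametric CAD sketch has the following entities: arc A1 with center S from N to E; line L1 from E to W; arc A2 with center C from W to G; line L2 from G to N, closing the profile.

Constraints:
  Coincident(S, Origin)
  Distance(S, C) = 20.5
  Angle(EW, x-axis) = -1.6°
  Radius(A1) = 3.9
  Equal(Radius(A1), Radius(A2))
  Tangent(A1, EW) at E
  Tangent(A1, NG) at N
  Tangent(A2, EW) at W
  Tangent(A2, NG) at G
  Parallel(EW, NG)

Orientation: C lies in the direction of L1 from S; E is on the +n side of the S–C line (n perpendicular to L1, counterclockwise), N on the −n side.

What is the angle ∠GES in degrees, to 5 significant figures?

69.169°

Tangency of A1 to both parallel lines with radius 3.9 puts E and N at S ± 3.9·n: E = (0.10889, 3.8985), N = (-0.10889, -3.8985). Equal radii place W and G the same way about C: W = C + 3.9·n = (20.601, 3.3261), G = C − 3.9·n = (20.383, -4.4709). Then cos ∠GES = EG·ES / (|EG||ES|), giving 69.169°.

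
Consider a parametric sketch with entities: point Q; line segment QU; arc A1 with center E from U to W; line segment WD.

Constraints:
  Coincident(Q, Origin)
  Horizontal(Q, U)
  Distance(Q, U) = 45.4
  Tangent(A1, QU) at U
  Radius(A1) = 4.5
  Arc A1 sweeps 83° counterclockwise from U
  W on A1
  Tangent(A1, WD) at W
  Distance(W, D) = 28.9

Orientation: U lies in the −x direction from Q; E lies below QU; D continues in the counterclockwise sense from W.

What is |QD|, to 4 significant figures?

62.57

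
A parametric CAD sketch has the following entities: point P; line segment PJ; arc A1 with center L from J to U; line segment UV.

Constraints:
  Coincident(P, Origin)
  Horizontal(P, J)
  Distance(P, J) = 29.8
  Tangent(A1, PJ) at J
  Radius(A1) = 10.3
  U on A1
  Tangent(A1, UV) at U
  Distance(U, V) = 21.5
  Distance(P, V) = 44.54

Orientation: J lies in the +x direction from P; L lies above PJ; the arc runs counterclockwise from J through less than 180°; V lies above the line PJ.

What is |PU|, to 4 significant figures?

41.73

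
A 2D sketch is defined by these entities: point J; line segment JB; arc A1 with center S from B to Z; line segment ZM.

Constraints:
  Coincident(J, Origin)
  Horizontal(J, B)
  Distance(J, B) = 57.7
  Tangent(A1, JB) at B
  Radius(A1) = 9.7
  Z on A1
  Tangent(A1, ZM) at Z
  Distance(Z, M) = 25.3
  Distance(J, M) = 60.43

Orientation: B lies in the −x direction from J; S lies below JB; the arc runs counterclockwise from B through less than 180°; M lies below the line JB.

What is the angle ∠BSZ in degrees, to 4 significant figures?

129.7°

Checks: |SZ| = 9.700 ✓; ∠(SZ, ZM) = 90.00° ✓; |ZM| = 25.30 ✓; |JM| = 60.43 ✓.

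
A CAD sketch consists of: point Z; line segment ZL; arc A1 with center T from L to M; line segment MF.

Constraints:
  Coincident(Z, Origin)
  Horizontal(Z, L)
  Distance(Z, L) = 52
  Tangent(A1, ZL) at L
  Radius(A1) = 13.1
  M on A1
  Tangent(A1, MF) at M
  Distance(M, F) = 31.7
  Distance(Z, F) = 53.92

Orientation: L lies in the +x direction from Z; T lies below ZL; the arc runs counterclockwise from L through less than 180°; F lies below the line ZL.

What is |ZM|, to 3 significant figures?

40.6

Z is at the origin; ZL is horizontal with |ZL| = 52.0 and L on the +x side, so L = (52.0, 0.00). The tangent condition forces TL to be normal to ZL, so T = L + (0, -13.1) = (52.0, -13.1). Since TM ⟂ MF (tangency), |TF| = √(13.1² + 31.7²) = 34.3 regardless of where M sits on A1. So F lies on both circle(Z, 53.92) and circle(T, 34.3); the below-ZL intersection is F = (33.7, -42.1). M is the foot of the tangent from F: M = (39.1, -10.9).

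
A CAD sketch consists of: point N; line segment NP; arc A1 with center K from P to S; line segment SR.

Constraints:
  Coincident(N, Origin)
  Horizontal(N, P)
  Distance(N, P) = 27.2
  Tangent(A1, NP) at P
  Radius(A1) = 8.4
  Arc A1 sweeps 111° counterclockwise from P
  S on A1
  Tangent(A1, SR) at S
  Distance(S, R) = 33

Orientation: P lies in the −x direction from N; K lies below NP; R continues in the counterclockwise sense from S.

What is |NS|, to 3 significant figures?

36.9

A1 meets NP tangentially, so KP is at right angles to NP, so K = P + (0, -8.4) = (-27.2, -8.40). On A1, P sits at bearing 90° from K; a 111° counterclockwise sweep puts S at bearing 201°, so S = K + 8.4·(cos 201°, sin 201°) = (-35.0, -11.4). Then |NS| = |S − N| = 36.9.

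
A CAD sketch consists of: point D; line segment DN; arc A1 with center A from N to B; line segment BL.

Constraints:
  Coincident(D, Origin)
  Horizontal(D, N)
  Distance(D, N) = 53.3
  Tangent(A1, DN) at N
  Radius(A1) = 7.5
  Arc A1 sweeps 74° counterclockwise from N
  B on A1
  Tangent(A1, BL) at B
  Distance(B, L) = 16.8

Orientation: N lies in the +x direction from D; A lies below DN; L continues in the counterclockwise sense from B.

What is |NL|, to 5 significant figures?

24.616

D is at the origin; D and N share the same y with |DN| = 53.3 and N on the +x side, so N = (53.300, 0.0000). Tangency of A1 to DN means the radius AN is perpendicular to DN, so A = N + (0, -7.5) = (53.300, -7.5000). On A1, N sits at bearing 90° from A; a 74° counterclockwise sweep puts B at bearing 164°, so B = A + 7.5·(cos 164°, sin 164°) = (46.091, -5.4327). Since A1 is tangent to BL there, AB ⟂ BL, so BL runs along (−sin 164°, cos 164°); with |BL| = 16.8, L = (41.460, -21.582). Then |NL| = |L − N| = 24.616.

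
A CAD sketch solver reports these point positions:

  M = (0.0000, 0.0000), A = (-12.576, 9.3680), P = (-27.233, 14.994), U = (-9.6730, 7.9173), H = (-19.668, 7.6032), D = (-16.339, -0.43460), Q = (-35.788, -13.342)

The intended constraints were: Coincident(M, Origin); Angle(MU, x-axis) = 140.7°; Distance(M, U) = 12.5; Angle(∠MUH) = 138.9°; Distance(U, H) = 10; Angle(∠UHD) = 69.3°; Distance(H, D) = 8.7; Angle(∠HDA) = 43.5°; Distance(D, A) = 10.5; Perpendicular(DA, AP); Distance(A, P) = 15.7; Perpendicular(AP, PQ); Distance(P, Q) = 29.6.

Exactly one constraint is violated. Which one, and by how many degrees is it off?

Perpendicular(AP, PQ) — off by 4.20°.

M = (0.00, 0.00) ✓; MU at 140.7° ✓; |MU| = 12.50 ✓; ∠MUH = 138.9° ✓; |UH| = 10.00 ✓; ∠UHD = 69.30° ✓; |HD| = 8.700 ✓; ∠HDA = 43.50° ✓; |DA| = 10.50 ✓; ∠(DA, AP) = 90.00° ✓; |AP| = 15.70 ✓; ∠(AP, PQ) = 94.20° ✗; |PQ| = 29.60 ✓.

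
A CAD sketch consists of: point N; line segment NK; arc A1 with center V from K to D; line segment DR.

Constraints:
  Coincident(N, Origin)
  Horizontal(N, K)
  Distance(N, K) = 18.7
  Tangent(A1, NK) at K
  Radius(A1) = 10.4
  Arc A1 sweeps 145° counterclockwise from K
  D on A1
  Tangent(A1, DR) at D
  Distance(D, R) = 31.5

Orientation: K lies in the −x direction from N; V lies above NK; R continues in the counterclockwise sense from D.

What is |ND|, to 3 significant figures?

22.8

Tangency of A1 to NK means the radius VK is perpendicular to NK, so V = K + (0, 10.4) = (-18.7, 10.4). On A1, K sits at bearing -90° from V; a 145° counterclockwise sweep puts D at bearing 55°, so D = V + 10.4·(cos 55°, sin 55°) = (-12.7, 18.9). Then |ND| = |D − N| = 22.8.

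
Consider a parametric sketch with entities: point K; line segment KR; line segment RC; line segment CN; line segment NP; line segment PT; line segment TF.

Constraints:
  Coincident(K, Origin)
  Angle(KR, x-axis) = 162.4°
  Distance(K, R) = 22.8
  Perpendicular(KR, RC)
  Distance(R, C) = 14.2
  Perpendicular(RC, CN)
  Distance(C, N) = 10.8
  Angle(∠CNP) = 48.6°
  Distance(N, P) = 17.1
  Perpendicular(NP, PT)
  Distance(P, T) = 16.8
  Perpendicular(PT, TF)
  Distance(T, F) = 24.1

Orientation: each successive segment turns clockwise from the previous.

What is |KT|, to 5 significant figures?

38.018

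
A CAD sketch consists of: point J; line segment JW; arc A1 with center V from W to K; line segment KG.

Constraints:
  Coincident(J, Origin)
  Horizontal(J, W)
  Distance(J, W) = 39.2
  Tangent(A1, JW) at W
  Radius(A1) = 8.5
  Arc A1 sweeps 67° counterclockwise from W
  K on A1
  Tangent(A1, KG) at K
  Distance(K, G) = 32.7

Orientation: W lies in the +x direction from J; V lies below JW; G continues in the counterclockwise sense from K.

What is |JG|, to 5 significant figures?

39.882

J is at the origin; JW is horizontal with |JW| = 39.2 and W on the +x side, so W = (39.200, 0.0000). Tangency of A1 to JW means the radius VW is perpendicular to JW, so V = W + (0, -8.5) = (39.200, -8.5000). On A1, W sits at bearing 90° from V; a 67° counterclockwise sweep puts K at bearing 157°, so K = V + 8.5·(cos 157°, sin 157°) = (31.376, -5.1788). Since A1 is tangent to KG there, VK ⟂ KG, so KG runs along (−sin 157°, cos 157°); with |KG| = 32.7, G = (18.599, -35.279). Then |JG| = |G − J| = 39.882.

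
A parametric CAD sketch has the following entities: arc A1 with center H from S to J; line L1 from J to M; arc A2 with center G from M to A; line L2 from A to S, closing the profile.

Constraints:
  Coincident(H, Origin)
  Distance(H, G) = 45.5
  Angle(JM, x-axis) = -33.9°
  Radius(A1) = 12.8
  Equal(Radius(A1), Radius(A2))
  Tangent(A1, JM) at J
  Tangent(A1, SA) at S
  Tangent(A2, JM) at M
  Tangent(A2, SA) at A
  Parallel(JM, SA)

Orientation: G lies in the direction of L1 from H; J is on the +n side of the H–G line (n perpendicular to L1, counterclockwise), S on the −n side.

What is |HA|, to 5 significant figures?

47.266

Tangency of A1 to both parallel lines with radius 12.8 puts J and S at H ± 12.8·n: J = (7.1391, 10.624), S = (-7.1391, -10.624). Equal radii place M and A the same way about G: M = G + 12.8·n = (44.905, -14.753), A = G − 12.8·n = (30.626, -36.002). Then |HA| = |A − H| = 47.266.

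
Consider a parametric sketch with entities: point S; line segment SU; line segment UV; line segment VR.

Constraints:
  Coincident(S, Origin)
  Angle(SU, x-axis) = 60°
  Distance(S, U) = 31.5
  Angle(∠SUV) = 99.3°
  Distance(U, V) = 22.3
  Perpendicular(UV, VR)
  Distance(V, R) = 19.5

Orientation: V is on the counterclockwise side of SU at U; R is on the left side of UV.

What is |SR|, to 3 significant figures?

29.7

∠SUV = 99.3°, so UV runs at 60.0° + (180° − 99.3°) = 141° from the x-axis; with |UV| = 22.3, V = U + 22.3·(cos 141°, sin 141°) = (-1.51, 41.4). UV ⟂ VR; with |VR| = 19.5 on the left of UV, R = V + 19.5·(-0.633, -0.774) = (-13.9, 26.3). Then |SR| = |R − S| = 29.7.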